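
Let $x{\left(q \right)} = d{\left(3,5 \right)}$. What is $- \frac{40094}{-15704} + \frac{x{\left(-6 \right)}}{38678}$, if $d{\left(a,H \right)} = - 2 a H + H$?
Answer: $\frac{387590783}{151849828} \approx 2.5525$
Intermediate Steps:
$d{\left(a,H \right)} = H - 2 H a$ ($d{\left(a,H \right)} = - 2 H a + H = H - 2 H a$)
$x{\left(q \right)} = -25$ ($x{\left(q \right)} = 5 \left(1 - 6\right) = 5 \left(-5\right) = -25$)
$- \frac{40094}{-15704} + \frac{x{\left(-6 \right)}}{38678} = - \frac{40094}{-15704} - \frac{25}{38678} = \left(-40094\right) \left(- \frac{1}{15704}\right) - \frac{25}{38678} = \frac{20047}{7852} - \frac{25}{38678} = \frac{387590783}{151849828}$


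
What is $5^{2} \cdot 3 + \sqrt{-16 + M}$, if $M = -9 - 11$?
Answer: $75 + 6 i \approx 75.0 + 6.0 i$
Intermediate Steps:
$M = -20$
$5^{2} \cdot 3 + \sqrt{-16 + M} = 5^{2} \cdot 3 + \sqrt{-16 - 20} = 25 \cdot 3 + \sqrt{-36} = 75 + 6 i$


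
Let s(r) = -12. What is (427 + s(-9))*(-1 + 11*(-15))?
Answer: -68890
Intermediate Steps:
(427 + s(-9))*(-1 + 11*(-15)) = (427 - 12)*(-1 + 11*(-15)) = 415*(-1 - 165) = 415*(-166) = -68890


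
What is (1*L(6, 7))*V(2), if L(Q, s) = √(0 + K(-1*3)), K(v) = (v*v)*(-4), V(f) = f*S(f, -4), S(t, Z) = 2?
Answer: 24*I ≈ 24.0*I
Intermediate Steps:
V(f) = 2*f (V(f) = f*2 = 2*f)
K(v) = -4*v² (K(v) = v²*(-4) = -4*v²)
L(Q, s) = 6*I (L(Q, s) = √(0 - 4*(-1*3)²) = √(0 - 4*(-3)²) = √(0 - 4*9) = √(0 - 36) = √(-36) = 6*I)
(1*L(6, 7))*V(2) = (1*(6*I))*(2*2) = (6*I)*4 = 24*I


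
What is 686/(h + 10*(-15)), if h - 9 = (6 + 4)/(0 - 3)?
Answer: -2058/433 ≈ -4.7529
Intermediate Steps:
h = 17/3 (h = 9 + (6 + 4)/(0 - 3) = 9 + 10/(-3) = 9 + 10*(-⅓) = 9 - 10/3 = 17/3 ≈ 5.6667)
686/(h + 10*(-15)) = 686/(17/3 + 10*(-15)) = 686/(17/3 - 150) = 686/(-433/3) = 686*(-3/433) = -2058/433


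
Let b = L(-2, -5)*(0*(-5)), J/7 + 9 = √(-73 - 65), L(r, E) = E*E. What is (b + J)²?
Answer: 49*(9 - I*√138)² ≈ -2793.0 - 10361.0*I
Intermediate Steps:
L(r, E) = E²
J = -63 + 7*I*√138 (J = -63 + 7*√(-73 - 65) = -63 + 7*√(-138) = -63 + 7*(I*√138) = -63 + 7*I*√138 ≈ -63.0 + 82.231*I)
b = 0 (b = (-5)²*(0*(-5)) = 25*0 = 0)
(b + J)² = (0 + (-63 + 7*I*√138))² = (-63 + 7*I*√138)²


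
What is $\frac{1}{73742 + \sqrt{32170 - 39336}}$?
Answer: $\frac{36871}{2718944865} - \frac{i \sqrt{7166}}{5437889730} \approx 1.3561 \cdot 10^{-5} - 1.5567 \cdot 10^{-8} i$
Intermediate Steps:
$\frac{1}{73742 + \sqrt{32170 - 39336}} = \frac{1}{73742 + \sqrt{-7166}} = \frac{1}{73742 + i \sqrt{7166}}$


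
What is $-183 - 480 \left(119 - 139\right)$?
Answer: $9417$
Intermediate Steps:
$-183 - 480 \left(119 - 139\right) = -183 - -9600 = -183 + 9600 = 9417$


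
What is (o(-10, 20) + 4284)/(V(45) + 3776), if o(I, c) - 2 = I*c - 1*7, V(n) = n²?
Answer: 4079/5801 ≈ 0.70315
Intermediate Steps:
o(I, c) = -5 + I*c (o(I, c) = 2 + (I*c - 1*7) = 2 + (I*c - 7) = 2 + (-7 + I*c) = -5 + I*c)
(o(-10, 20) + 4284)/(V(45) + 3776) = ((-5 - 10*20) + 4284)/(45² + 3776) = ((-5 - 200) + 4284)/(2025 + 3776) = (-205 + 4284)/5801 = 4079*(1/5801) = 4079/5801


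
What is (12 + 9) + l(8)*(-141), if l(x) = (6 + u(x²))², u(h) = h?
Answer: -690879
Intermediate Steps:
l(x) = (6 + x²)²
(12 + 9) + l(8)*(-141) = (12 + 9) + (6 + 8²)²*(-141) = 21 + (6 + 64)²*(-141) = 21 + 70²*(-141) = 21 + 4900*(-141) = 21 - 690900 = -690879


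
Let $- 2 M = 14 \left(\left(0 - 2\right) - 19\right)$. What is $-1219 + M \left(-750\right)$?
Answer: $-111469$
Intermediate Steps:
$M = 147$ ($M = - \frac{14 \left(\left(0 - 2\right) - 19\right)}{2} = - \frac{14 \left(-2 - 19\right)}{2} = - \frac{14 \left(-21\right)}{2} = \left(- \frac{1}{2}\right) \left(-294\right) = 147$)
$-1219 + M \left(-750\right) = -1219 + 147 \left(-750\right) = -1219 - 110250 = -111469$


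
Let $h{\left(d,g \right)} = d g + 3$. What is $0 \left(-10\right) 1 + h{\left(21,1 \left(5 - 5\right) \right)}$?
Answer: $3$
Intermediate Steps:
$h{\left(d,g \right)} = 3 + d g$
$0 \left(-10\right) 1 + h{\left(21,1 \left(5 - 5\right) \right)} = 0 \left(-10\right) 1 + \left(3 + 21 \cdot 1 \left(5 - 5\right)\right) = 0 \cdot 1 + \left(3 + 21 \cdot 1 \cdot 0\right) = 0 + \left(3 + 21 \cdot 0\right) = 0 + \left(3 + 0\right) = 0 + 3 = 3$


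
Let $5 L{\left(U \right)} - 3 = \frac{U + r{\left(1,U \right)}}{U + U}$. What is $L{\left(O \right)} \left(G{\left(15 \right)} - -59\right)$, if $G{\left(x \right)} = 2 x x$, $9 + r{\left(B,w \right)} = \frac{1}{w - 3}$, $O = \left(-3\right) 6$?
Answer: $\frac{360881}{945} \approx 381.88$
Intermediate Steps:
$O = -18$
$r{\left(B,w \right)} = -9 + \frac{1}{-3 + w}$ ($r{\left(B,w \right)} = -9 + \frac{1}{w - 3} = -9 + \frac{1}{-3 + w}$)
$G{\left(x \right)} = 2 x^{2}$
$L{\left(U \right)} = \frac{3}{5} + \frac{U + \frac{28 - 9 U}{-3 + U}}{10 U}$ ($L{\left(U \right)} = \frac{3}{5} + \frac{\left(U + \frac{28 - 9 U}{-3 + U}\right) \frac{1}{U + U}}{5} = \frac{3}{5} + \frac{\left(U + \frac{28 - 9 U}{-3 + U}\right) \frac{1}{2 U}}{5} = \frac{3}{5} + \frac{\frac{1}{2} \frac{1}{U} \left(U + \frac{28 - 9 U}{-3 + U}\right)}{5} = \frac{3}{5} + \frac{U + \frac{28 - 9 U}{-3 + U}}{10 U}$)
$L{\left(O \right)} \left(G{\left(15 \right)} - -59\right) = \frac{28 - -540 + 7 \left(-18\right)^{2}}{10 \left(-18\right) \left(-3 - 18\right)} \left(2 \cdot 15^{2} - -59\right) = \frac{1}{10} \left(- \frac{1}{18}\right) \frac{1}{-21} \left(28 + 540 + 7 \cdot 324\right) \left(2 \cdot 225 + 59\right) = \frac{1}{10} \left(- \frac{1}{18}\right) \left(- \frac{1}{21}\right) \left(28 + 540 + 2268\right) \left(450 + 59\right) = \frac{1}{10} \left(- \frac{1}{18}\right) \left(- \frac{1}{21}\right) 2836 \cdot 509 = \frac{709}{945} \cdot 509 = \frac{360881}{945}$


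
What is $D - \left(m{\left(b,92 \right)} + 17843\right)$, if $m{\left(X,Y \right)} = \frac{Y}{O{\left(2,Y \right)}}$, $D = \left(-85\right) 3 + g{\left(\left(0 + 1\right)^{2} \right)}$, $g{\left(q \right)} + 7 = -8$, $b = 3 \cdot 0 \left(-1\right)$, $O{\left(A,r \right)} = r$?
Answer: $-18114$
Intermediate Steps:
$b = 0$ ($b = 0 \left(-1\right) = 0$)
$g{\left(q \right)} = -15$ ($g{\left(q \right)} = -7 - 8 = -15$)
$D = -270$ ($D = \left(-85\right) 3 - 15 = -255 - 15 = -270$)
$m{\left(X,Y \right)} = 1$ ($m{\left(X,Y \right)} = \frac{Y}{Y} = 1$)
$D - \left(m{\left(b,92 \right)} + 17843\right) = -270 - \left(1 + 17843\right) = -270 - 17844 = -18114$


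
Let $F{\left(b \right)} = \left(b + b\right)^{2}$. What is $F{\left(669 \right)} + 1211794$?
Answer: $3002038$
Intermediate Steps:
$F{\left(b \right)} = 4 b^{2}$ ($F{\left(b \right)} = \left(2 b\right)^{2} = 4 b^{2}$)
$F{\left(669 \right)} + 1211794 = 4 \cdot 669^{2} + 1211794 = 4 \cdot 447561 + 1211794 = 1790244 + 1211794 = 3002038$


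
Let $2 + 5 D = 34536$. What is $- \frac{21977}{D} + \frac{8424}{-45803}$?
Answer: $- \frac{5323977071}{1581760802} \approx -3.3659$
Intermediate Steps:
$D = \frac{34534}{5}$ ($D = - \frac{2}{5} + \frac{1}{5} \cdot 34536 = - \frac{2}{5} + \frac{34536}{5} = \frac{34534}{5} \approx 6906.8$)
$- \frac{21977}{D} + \frac{8424}{-45803} = - \frac{21977}{\frac{34534}{5}} + \frac{8424}{-45803} = \left(-21977\right) \frac{5}{34534} + 8424 \left(- \frac{1}{45803}\right) = - \frac{109885}{34534} - \frac{8424}{45803} = - \frac{5323977071}{1581760802}$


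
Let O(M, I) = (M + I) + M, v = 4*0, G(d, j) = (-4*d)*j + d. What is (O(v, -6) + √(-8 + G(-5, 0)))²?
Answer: (6 - I*√13)² ≈ 23.0 - 43.267*I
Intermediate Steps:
G(d, j) = d - 4*d*j (G(d, j) = -4*d*j + d = d - 4*d*j)
v = 0
O(M, I) = I + 2*M (O(M, I) = (I + M) + M = I + 2*M)
(O(v, -6) + √(-8 + G(-5, 0)))² = ((-6 + 2*0) + √(-8 - 5*(1 - 4*0)))² = ((-6 + 0) + √(-8 - 5*(1 + 0)))² = (-6 + √(-8 - 5*1))² = (-6 + √(-8 - 5))² = (-6 + √(-13))² = (-6 + I*√13)²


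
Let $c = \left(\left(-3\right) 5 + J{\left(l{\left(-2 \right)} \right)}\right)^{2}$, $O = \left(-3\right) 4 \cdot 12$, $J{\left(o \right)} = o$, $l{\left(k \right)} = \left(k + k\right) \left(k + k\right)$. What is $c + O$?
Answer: $-143$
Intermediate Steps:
$l{\left(k \right)} = 4 k^{2}$ ($l{\left(k \right)} = 2 k 2 k = 4 k^{2}$)
$O = -144$ ($O = \left(-12\right) 12 = -144$)
$c = 1$ ($c = \left(\left(-3\right) 5 + 4 \left(-2\right)^{2}\right)^{2} = \left(-15 + 4 \cdot 4\right)^{2} = \left(-15 + 16\right)^{2} = 1^{2} = 1$)
$c + O = 1 - 144 = -143$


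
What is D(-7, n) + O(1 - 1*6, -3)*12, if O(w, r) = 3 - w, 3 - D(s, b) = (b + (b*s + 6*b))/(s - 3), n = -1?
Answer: 99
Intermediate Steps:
D(s, b) = 3 - (7*b + b*s)/(-3 + s) (D(s, b) = 3 - (b + (b*s + 6*b))/(s - 3) = 3 - (b + (6*b + b*s))/(-3 + s) = 3 - (7*b + b*s)/(-3 + s))
D(-7, n) + O(1 - 1*6, -3)*12 = (-9 - 7*(-1) + 3*(-7) - 1*(-1)*(-7))/(-3 - 7) + (3 - (1 - 1*6))*12 = (-9 + 7 - 21 - 7)/(-10) + (3 - (1 - 6))*12 = -⅒*(-30) + (3 - 1*(-5))*12 = 3 + (3 + 5)*12 = 3 + 8*12 = 3 + 96 = 99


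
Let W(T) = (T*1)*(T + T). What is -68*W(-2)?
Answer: -544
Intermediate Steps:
W(T) = 2*T² (W(T) = T*(2*T) = 2*T²)
-68*W(-2) = -136*(-2)² = -136*4 = -68*8 = -544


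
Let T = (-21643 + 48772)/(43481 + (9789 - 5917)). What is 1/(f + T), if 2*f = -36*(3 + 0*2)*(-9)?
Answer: 47353/23040687 ≈ 0.0020552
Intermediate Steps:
f = 486 (f = (-36*(3 + 0*2)*(-9))/2 = (-36*(3 + 0)*(-9))/2 = (-36*3*(-9))/2 = (-108*(-9))/2 = (1/2)*972 = 486)
T = 27129/47353 (T = 27129/(43481 + 3872) = 27129/47353 ≈ 0.57291)
1/(f + T) = 1/(486 + 27129/47353) = 1/(23040687/47353) = 47353/23040687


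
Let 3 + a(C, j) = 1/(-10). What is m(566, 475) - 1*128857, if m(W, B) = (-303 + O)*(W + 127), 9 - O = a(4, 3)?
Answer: -3304507/10 ≈ -3.3045e+5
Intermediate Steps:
a(C, j) = -31/10 (a(C, j) = -3 + 1/(-10) = -3 - ⅒ = -31/10)
O = 121/10 (O = 9 - 1*(-31/10) = 9 + 31/10 = 121/10 ≈ 12.100)
m(W, B) = -369443/10 - 2909*W/10 (m(W, B) = (-303 + 121/10)*(W + 127) = -2909*(127 + W)/10 = -369443/10 - 2909*W/10)
m(566, 475) - 1*128857 = (-369443/10 - 2909/10*566) - 1*128857 = (-369443/10 - 823247/5) - 128857 = -2015937/10 - 128857 = -3304507/10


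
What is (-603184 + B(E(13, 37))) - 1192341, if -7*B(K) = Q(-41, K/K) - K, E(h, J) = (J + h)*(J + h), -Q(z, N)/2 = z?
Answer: -12566257/7 ≈ -1.7952e+6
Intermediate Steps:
Q(z, N) = -2*z
E(h, J) = (J + h)²
B(K) = -82/7 + K/7 (B(K) = -(-2*(-41) - K)/7 = -(82 - K)/7 = -82/7 + K/7)
(-603184 + B(E(13, 37))) - 1192341 = (-603184 + (-82/7 + (37 + 13)²/7)) - 1192341 = (-603184 + (-82/7 + (⅐)*50²)) - 1192341 = (-603184 + (-82/7 + (⅐)*2500)) - 1192341 = (-603184 + (-82/7 + 2500/7)) - 1192341 = (-603184 + 2418/7) - 1192341 = -4219870/7 - 1192341 = -12566257/7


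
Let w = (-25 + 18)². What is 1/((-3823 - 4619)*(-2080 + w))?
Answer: 1/17145702 ≈ 5.8324e-8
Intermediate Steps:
w = 49 (w = (-7)² = 49)
1/((-3823 - 4619)*(-2080 + w)) = 1/((-3823 - 4619)*(-2080 + 49)) = 1/(-8442*(-2031)) = 1/17145702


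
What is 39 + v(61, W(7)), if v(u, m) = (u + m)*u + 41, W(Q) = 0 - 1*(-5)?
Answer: 4106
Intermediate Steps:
W(Q) = 5 (W(Q) = 0 + 5 = 5)
v(u, m) = 41 + u*(m + u) (v(u, m) = (m + u)*u + 41 = u*(m + u) + 41 = 41 + u*(m + u))
39 + v(61, W(7)) = 39 + (41 + 61² + 5*61) = 39 + (41 + 3721 + 305) = 39 + 4067 = 4106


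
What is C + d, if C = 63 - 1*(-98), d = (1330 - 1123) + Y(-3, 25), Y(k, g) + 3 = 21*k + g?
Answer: 327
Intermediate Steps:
Y(k, g) = -3 + g + 21*k (Y(k, g) = -3 + (21*k + g) = -3 + (g + 21*k) = -3 + g + 21*k)
d = 166 (d = (1330 - 1123) + (-3 + 25 + 21*(-3)) = 207 + (-3 + 25 - 63) = 207 - 41 = 166)
C = 161 (C = 63 + 98 = 161)
C + d = 161 + 166 = 327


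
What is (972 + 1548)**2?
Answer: 6350400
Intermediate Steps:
(972 + 1548)**2 = 2520**2 = 6350400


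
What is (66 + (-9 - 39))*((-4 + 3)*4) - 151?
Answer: -223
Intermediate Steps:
(66 + (-9 - 39))*((-4 + 3)*4) - 151 = (66 - 48)*(-1*4) - 151 = 18*(-4) - 151 = -72 - 151 = -223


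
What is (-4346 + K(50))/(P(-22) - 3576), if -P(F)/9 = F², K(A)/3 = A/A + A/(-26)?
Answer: 28267/51558 ≈ 0.54826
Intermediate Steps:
K(A) = 3 - 3*A/26 (K(A) = 3*(A/A + A/(-26)) = 3*(1 + A*(-1/26)) = 3*(1 - A/26) = 3 - 3*A/26)
P(F) = -9*F²
(-4346 + K(50))/(P(-22) - 3576) = (-4346 + (3 - 3/26*50))/(-9*(-22)² - 3576) = (-4346 + (3 - 75/13))/(-9*484 - 3576) = (-4346 - 36/13)/(-4356 - 3576) = -56534/13/(-7932) = -56534/13*(-1/7932) = 28267/51558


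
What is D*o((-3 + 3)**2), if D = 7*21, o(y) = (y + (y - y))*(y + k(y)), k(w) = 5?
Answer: 0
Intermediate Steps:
o(y) = y*(5 + y) (o(y) = (y + (y - y))*(y + 5) = (y + 0)*(5 + y) = y*(5 + y))
D = 147
D*o((-3 + 3)**2) = 147*((-3 + 3)**2*(5 + (-3 + 3)**2)) = 147*(0**2*(5 + 0**2)) = 147*(0*(5 + 0)) = 147*(0*5) = 147*0 = 0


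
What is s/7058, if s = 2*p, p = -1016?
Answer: -1016/3529 ≈ -0.28790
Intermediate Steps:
s = -2032 (s = 2*(-1016) = -2032)
s/7058 = -2032/7058 = -2032*1/7058 = -1016/3529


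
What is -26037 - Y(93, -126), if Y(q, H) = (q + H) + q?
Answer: -26097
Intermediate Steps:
Y(q, H) = H + 2*q (Y(q, H) = (H + q) + q = H + 2*q)
-26037 - Y(93, -126) = -26037 - (-126 + 2*93) = -26037 - (-126 + 186) = -26037 - 1*60 = -26037 - 60 = -26097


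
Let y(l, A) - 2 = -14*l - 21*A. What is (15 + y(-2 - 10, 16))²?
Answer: 22801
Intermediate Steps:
y(l, A) = 2 - 21*A - 14*l (y(l, A) = 2 + (-14*l - 21*A) = 2 + (-21*A - 14*l) = 2 - 21*A - 14*l)
(15 + y(-2 - 10, 16))² = (15 + (2 - 21*16 - 14*(-2 - 10)))² = (15 + (2 - 336 - 14*(-12)))² = (15 + (2 - 336 + 168))² = (15 - 166)² = (-151)² = 22801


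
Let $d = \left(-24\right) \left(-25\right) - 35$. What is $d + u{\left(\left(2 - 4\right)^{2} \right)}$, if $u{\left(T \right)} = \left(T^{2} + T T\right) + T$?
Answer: $601$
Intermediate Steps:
$u{\left(T \right)} = T + 2 T^{2}$ ($u{\left(T \right)} = \left(T^{2} + T^{2}\right) + T = 2 T^{2} + T = T + 2 T^{2}$)
$d = 565$ ($d = 600 - 35 = 565$)
$d + u{\left(\left(2 - 4\right)^{2} \right)} = 565 + \left(2 - 4\right)^{2} \left(1 + 2 \left(2 - 4\right)^{2}\right) = 565 + \left(-2\right)^{2} \left(1 + 2 \left(-2\right)^{2}\right) = 565 + 4 \left(1 + 2 \cdot 4\right) = 565 + 4 \left(1 + 8\right) = 565 + 4 \cdot 9 = 565 + 36 = 601$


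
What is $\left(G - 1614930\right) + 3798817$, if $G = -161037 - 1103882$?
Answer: $918968$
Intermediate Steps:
$G = -1264919$ ($G = -161037 - 1103882 = -1264919$)
$\left(G - 1614930\right) + 3798817 = \left(-1264919 - 1614930\right) + 3798817 = -2879849 + 3798817 = 918968$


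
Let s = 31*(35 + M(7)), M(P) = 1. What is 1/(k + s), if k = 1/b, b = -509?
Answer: 509/568043 ≈ 0.00089606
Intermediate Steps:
k = -1/509 (k = 1/(-509) = -1/509 ≈ -0.0019646)
s = 1116 (s = 31*(35 + 1) = 31*36 = 1116)
1/(k + s) = 1/(-1/509 + 1116) = 1/(568043/509) = 509/568043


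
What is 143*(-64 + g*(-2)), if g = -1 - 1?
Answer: -8580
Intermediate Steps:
g = -2
143*(-64 + g*(-2)) = 143*(-64 - 2*(-2)) = 143*(-64 + 4) = 143*(-60) = -8580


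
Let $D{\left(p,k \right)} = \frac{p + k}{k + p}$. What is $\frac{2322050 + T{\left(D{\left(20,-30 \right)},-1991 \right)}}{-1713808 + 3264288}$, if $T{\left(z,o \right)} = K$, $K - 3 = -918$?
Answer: $\frac{464227}{310096} \approx 1.497$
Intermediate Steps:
$D{\left(p,k \right)} = 1$ ($D{\left(p,k \right)} = \frac{k + p}{k + p} = 1$)
$K = -915$ ($K = 3 - 918 = -915$)
$T{\left(z,o \right)} = -915$
$\frac{2322050 + T{\left(D{\left(20,-30 \right)},-1991 \right)}}{-1713808 + 3264288} = \frac{2322050 - 915}{-1713808 + 3264288} = \frac{2321135}{1550480} = 2321135 \cdot \frac{1}{1550480} = \frac{464227}{310096}$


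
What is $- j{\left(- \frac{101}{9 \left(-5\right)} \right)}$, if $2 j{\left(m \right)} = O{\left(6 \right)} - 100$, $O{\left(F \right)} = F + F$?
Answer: $44$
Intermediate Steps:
$O{\left(F \right)} = 2 F$
$j{\left(m \right)} = -44$ ($j{\left(m \right)} = \frac{2 \cdot 6 - 100}{2} = \frac{12 - 100}{2} = \frac{1}{2} \left(-88\right) = -44$)
$- j{\left(- \frac{101}{9 \left(-5\right)} \right)} = \left(-1\right) \left(-44\right) = 44$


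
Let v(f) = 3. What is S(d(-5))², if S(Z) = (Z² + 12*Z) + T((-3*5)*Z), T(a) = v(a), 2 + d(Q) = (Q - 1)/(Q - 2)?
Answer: 212521/2401 ≈ 88.514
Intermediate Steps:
d(Q) = -2 + (-1 + Q)/(-2 + Q) (d(Q) = -2 + (Q - 1)/(Q - 2) = -2 + (-1 + Q)/(-2 + Q))
T(a) = 3
S(Z) = 3 + Z² + 12*Z (S(Z) = (Z² + 12*Z) + 3 = 3 + Z² + 12*Z)
S(d(-5))² = (3 + ((3 - 1*(-5))/(-2 - 5))² + 12*((3 - 1*(-5))/(-2 - 5)))² = (3 + ((3 + 5)/(-7))² + 12*((3 + 5)/(-7)))² = (3 + (-⅐*8)² + 12*(-⅐*8))² = (3 + (-8/7)² + 12*(-8/7))² = (3 + 64/49 - 96/7)² = (-461/49)² = 212521/2401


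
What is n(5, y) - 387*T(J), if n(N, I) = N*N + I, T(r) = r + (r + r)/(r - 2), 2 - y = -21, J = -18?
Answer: 31587/5 ≈ 6317.4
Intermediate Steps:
y = 23 (y = 2 - 1*(-21) = 2 + 21 = 23)
T(r) = r + 2*r/(-2 + r) (T(r) = r + (2*r)/(-2 + r) = r + 2*r/(-2 + r))
n(N, I) = I + N**2 (n(N, I) = N**2 + I = I + N**2)
n(5, y) - 387*T(J) = (23 + 5**2) - 387*(-18)**2/(-2 - 18) = (23 + 25) - 125388/(-20) = 48 - 125388*(-1)/20 = 48 - 387*(-81/5) = 48 + 31347/5 = 31587/5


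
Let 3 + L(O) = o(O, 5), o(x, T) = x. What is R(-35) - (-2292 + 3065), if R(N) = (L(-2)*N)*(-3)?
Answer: -1298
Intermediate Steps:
L(O) = -3 + O
R(N) = 15*N (R(N) = ((-3 - 2)*N)*(-3) = -5*N*(-3) = 15*N)
R(-35) - (-2292 + 3065) = 15*(-35) - (-2292 + 3065) = -525 - 1*773 = -525 - 773 = -1298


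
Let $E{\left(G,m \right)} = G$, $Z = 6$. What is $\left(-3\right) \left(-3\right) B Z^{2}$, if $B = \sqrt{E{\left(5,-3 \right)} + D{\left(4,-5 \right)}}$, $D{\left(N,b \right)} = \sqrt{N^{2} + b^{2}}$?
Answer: $324 \sqrt{5 + \sqrt{41}} \approx 1094.1$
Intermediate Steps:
$B = \sqrt{5 + \sqrt{41}}$ ($B = \sqrt{5 + \sqrt{4^{2} + \left(-5\right)^{2}}} = \sqrt{5 + \sqrt{16 + 25}} = \sqrt{5 + \sqrt{41}} \approx 3.3769$)
$\left(-3\right) \left(-3\right) B Z^{2} = \left(-3\right) \left(-3\right) \sqrt{5 + \sqrt{41}} \cdot 6^{2} = 9 \sqrt{5 + \sqrt{41}} \cdot 36 = 324 \sqrt{5 + \sqrt{41}}$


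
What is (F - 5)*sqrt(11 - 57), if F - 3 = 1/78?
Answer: -155*I*sqrt(46)/78 ≈ -13.478*I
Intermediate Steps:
F = 235/78 (F = 3 + 1/78 = 235/78 ≈ 3.0128)
(F - 5)*sqrt(11 - 57) = (235/78 - 5)*sqrt(11 - 57) = -155*I*sqrt(46)/78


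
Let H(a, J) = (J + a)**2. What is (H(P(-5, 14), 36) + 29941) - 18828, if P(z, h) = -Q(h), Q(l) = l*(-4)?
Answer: 19577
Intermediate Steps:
Q(l) = -4*l
P(z, h) = 4*h (P(z, h) = -(-4)*h = 4*h)
(H(P(-5, 14), 36) + 29941) - 18828 = ((36 + 4*14)**2 + 29941) - 18828 = ((36 + 56)**2 + 29941) - 18828 = (92**2 + 29941) - 18828 = (8464 + 29941) - 18828 = 38405 - 18828 = 19577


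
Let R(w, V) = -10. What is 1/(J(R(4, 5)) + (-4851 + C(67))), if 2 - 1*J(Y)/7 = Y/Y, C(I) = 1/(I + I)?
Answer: -134/649095 ≈ -0.00020644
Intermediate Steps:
C(I) = 1/(2*I)
J(Y) = 7 (J(Y) = 14 - 7*Y/Y = 14 - 7*1 = 14 - 7 = 7)
1/(J(R(4, 5)) + (-4851 + C(67))) = 1/(7 + (-4851 + (1/2)/67)) = 1/(7 + (-4851 + (1/2)*(1/67))) = 1/(7 + (-4851 + 1/134)) = 1/(7 - 650033/134) = 1/(-649095/134) = -134/649095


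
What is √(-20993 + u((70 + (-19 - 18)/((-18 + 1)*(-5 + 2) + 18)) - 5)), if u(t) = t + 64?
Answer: I*√99336057/69 ≈ 144.45*I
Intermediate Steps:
u(t) = 64 + t
√(-20993 + u((70 + (-19 - 18)/((-18 + 1)*(-5 + 2) + 18)) - 5)) = √(-20993 + (64 + ((70 + (-19 - 18)/((-18 + 1)*(-5 + 2) + 18)) - 5))) = √(-20993 + (64 + ((70 - 37/(-17*(-3) + 18)) - 5))) = √(-20993 + (64 + ((70 - 37/(51 + 18)) - 5))) = √(-20993 + (64 + ((70 - 37/69) - 5))) = √(-20993 + (64 + (4793/69 - 5))) = √(-20993 + (64 + 4448/69)) = √(-20993 + 8864/69) = √(-1439653/69) = I*√99336057/69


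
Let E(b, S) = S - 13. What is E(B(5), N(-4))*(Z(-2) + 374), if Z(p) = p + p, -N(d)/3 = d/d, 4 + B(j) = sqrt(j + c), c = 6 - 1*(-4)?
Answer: -5920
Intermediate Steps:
c = 10 (c = 6 + 4 = 10)
B(j) = -4 + sqrt(10 + j) (B(j) = -4 + sqrt(j + 10) = -4 + sqrt(10 + j))
N(d) = -3 (N(d) = -3*d/d = -3*1 = -3)
Z(p) = 2*p
E(b, S) = -13 + S
E(B(5), N(-4))*(Z(-2) + 374) = (-13 - 3)*(2*(-2) + 374) = -16*(-4 + 374) = -16*370 = -5920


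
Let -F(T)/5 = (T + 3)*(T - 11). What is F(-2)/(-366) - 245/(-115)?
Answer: 16439/8418 ≈ 1.9528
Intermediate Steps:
F(T) = -5*(-11 + T)*(3 + T) (F(T) = -5*(T + 3)*(T - 11) = -5*(3 + T)*(-11 + T) = -5*(-11 + T)*(3 + T))
F(-2)/(-366) - 245/(-115) = (165 - 5*(-2)² + 40*(-2))/(-366) - 245/(-115) = (165 - 5*4 - 80)*(-1/366) - 245*(-1/115) = (165 - 20 - 80)*(-1/366) + 49/23 = 65*(-1/366) + 49/23 = -65/366 + 49/23 = 16439/8418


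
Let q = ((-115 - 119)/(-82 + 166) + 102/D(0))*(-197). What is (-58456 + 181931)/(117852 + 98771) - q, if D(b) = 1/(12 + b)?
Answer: 66328327687/275702 ≈ 2.4058e+5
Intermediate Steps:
q = -3368109/14 (q = ((-115 - 119)/(-82 + 166) + 102/(1/(12 + 0)))*(-197) = (-234/84 + 102/(1/12))*(-197) = (-234*1/84 + 102/(1/12))*(-197) = (-39/14 + 102*12)*(-197) = (-39/14 + 1224)*(-197) = (17097/14)*(-197) = -3368109/14 ≈ -2.4058e+5)
(-58456 + 181931)/(117852 + 98771) - q = (-58456 + 181931)/(117852 + 98771) - 1*(-3368109/14) = 123475/216623 + 3368109/14 = 123475*(1/216623) + 3368109/14 = 11225/19693 + 3368109/14 = 66328327687/275702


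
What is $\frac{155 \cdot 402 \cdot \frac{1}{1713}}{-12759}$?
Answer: $- \frac{20770}{7285389} \approx -0.0028509$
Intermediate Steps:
$\frac{155 \cdot 402 \cdot \frac{1}{1713}}{-12759} = 62310 \cdot \frac{1}{1713} \left(- \frac{1}{12759}\right) = \frac{20770}{571} \left(- \frac{1}{12759}\right) = - \frac{20770}{7285389}$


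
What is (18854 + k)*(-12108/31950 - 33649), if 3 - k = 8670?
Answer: -1825336640341/5325 ≈ -3.4279e+8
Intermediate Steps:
k = -8667 (k = 3 - 1*8670 = 3 - 8670 = -8667)
(18854 + k)*(-12108/31950 - 33649) = (18854 - 8667)*(-12108/31950 - 33649) = 10187*(-12108*1/31950 - 33649) = 10187*(-2018/5325 - 33649) = 10187*(-179182943/5325) = -1825336640341/5325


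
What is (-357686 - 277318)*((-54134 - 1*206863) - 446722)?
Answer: 449404395876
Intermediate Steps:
(-357686 - 277318)*((-54134 - 1*206863) - 446722) = -635004*((-54134 - 206863) - 446722) = -635004*(-260997 - 446722) = -635004*(-707719) = 449404395876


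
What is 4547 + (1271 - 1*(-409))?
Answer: 6227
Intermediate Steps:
4547 + (1271 - 1*(-409)) = 4547 + (1271 + 409) = 4547 + 1680 = 6227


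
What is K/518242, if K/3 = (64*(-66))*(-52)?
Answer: 329472/259121 ≈ 1.2715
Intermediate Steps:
K = 658944 (K = 3*((64*(-66))*(-52)) = 3*(-4224*(-52)) = 3*219648 = 658944)
K/518242 = 658944/518242 = 658944*(1/518242) = 329472/259121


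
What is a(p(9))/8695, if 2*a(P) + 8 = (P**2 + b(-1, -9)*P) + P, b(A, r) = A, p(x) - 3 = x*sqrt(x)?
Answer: 446/8695 ≈ 0.051294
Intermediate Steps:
p(x) = 3 + x**(3/2) (p(x) = 3 + x*sqrt(x) = 3 + x**(3/2))
a(P) = -4 + P**2/2 (a(P) = -4 + ((P**2 - P) + P)/2 = -4 + P**2/2)
a(p(9))/8695 = (-4 + (3 + 9**(3/2))**2/2)/8695 = (-4 + (3 + 27)**2/2)*(1/8695) = (-4 + (1/2)*30**2)*(1/8695) = (-4 + (1/2)*900)*(1/8695) = (-4 + 450)*(1/8695) = 446*(1/8695) = 446/8695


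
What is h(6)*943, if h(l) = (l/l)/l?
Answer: 943/6 ≈ 157.17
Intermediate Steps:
h(l) = 1/l
h(6)*943 = 943/6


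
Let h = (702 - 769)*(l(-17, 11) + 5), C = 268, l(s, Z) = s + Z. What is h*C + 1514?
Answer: 19470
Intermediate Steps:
l(s, Z) = Z + s
h = 67 (h = (702 - 769)*((11 - 17) + 5) = -67*(-6 + 5) = -67*(-1) = 67)
h*C + 1514 = 67*268 + 1514 = 17956 + 1514 = 19470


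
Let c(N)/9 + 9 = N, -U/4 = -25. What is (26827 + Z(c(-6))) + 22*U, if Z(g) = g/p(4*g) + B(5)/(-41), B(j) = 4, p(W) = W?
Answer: 4760453/164 ≈ 29027.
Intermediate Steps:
U = 100 (U = -4*(-25) = 100)
c(N) = -81 + 9*N
Z(g) = 25/164 (Z(g) = g/((4*g)) + 4/(-41) = g*(1/(4*g)) + 4*(-1/41) = ¼ - 4/41 = 25/164)
(26827 + Z(c(-6))) + 22*U = (26827 + 25/164) + 22*100 = 4399653/164 + 2200 = 4760453/164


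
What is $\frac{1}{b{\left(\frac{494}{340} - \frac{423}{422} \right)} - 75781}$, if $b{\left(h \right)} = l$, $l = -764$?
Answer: $- \frac{1}{76545} \approx -1.3064 \cdot 10^{-5}$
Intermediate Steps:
$b{\left(h \right)} = -764$
$\frac{1}{b{\left(\frac{494}{340} - \frac{423}{422} \right)} - 75781} = \frac{1}{-764 - 75781} = \frac{1}{-76545} = - \frac{1}{76545}$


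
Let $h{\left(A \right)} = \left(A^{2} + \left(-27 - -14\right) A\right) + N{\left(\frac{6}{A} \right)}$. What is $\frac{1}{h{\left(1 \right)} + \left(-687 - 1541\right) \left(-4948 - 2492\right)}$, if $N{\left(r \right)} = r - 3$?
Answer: $\frac{1}{16576311} \approx 6.0327 \cdot 10^{-8}$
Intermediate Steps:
$N{\left(r \right)} = -3 + r$ ($N{\left(r \right)} = r - 3 = -3 + r$)
$h{\left(A \right)} = -3 + A^{2} - 13 A + \frac{6}{A}$ ($h{\left(A \right)} = \left(A^{2} + \left(-27 - -14\right) A\right) - \left(3 - \frac{6}{A}\right) = \left(A^{2} + \left(-27 + 14\right) A\right) - \left(3 - \frac{6}{A}\right) = \left(A^{2} - 13 A\right) - \left(3 - \frac{6}{A}\right) = -3 + A^{2} - 13 A + \frac{6}{A}$)
$\frac{1}{h{\left(1 \right)} + \left(-687 - 1541\right) \left(-4948 - 2492\right)} = \frac{1}{\left(-3 + 1^{2} - 13 + \frac{6}{1}\right) + \left(-687 - 1541\right) \left(-4948 - 2492\right)} = \frac{1}{\left(-3 + 1 - 13 + 6 \cdot 1\right) - -16576320} = \frac{1}{\left(-3 + 1 - 13 + 6\right) + 16576320} = \frac{1}{-9 + 16576320} = \frac{1}{16576311}$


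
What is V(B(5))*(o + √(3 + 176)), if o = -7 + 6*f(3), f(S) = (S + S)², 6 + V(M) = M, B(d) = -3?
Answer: -1881 - 9*√179 ≈ -2001.4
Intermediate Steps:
V(M) = -6 + M
f(S) = 4*S² (f(S) = (2*S)² = 4*S²)
o = 209 (o = -7 + 6*(4*3²) = -7 + 6*(4*9) = -7 + 6*36 = -7 + 216 = 209)
V(B(5))*(o + √(3 + 176)) = (-6 - 3)*(209 + √(3 + 176)) = -9*(209 + √179) = -1881 - 9*√179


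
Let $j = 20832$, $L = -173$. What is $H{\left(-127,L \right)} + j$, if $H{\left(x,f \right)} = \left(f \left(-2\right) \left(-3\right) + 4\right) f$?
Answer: $199714$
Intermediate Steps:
$H{\left(x,f \right)} = f \left(4 + 6 f\right)$ ($H{\left(x,f \right)} = \left(- 2 f \left(-3\right) + 4\right) f = \left(6 f + 4\right) f = \left(4 + 6 f\right) f = f \left(4 + 6 f\right)$)
$H{\left(-127,L \right)} + j = 2 \left(-173\right) \left(2 + 3 \left(-173\right)\right) + 20832 = 2 \left(-173\right) \left(2 - 519\right) + 20832 = 2 \left(-173\right) \left(-517\right) + 20832 = 178882 + 20832 = 199714$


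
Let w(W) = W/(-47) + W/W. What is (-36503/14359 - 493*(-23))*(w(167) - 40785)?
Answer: -1803769255890/3901 ≈ -4.6239e+8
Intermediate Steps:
w(W) = 1 - W/47 (w(W) = W*(-1/47) + 1 = -W/47 + 1 = 1 - W/47)
(-36503/14359 - 493*(-23))*(w(167) - 40785) = (-36503/14359 - 493*(-23))*((1 - 1/47*167) - 40785) = (-36503*1/14359 + 11339)*((1 - 167/47) - 40785) = (-211/83 + 11339)*(-120/47 - 40785) = (940926/83)*(-1917015/47) = -1803769255890/3901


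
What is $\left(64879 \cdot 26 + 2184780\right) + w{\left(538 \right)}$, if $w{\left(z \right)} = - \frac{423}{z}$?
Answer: $\frac{2082938669}{538} \approx 3.8716 \cdot 10^{6}$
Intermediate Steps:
$\left(64879 \cdot 26 + 2184780\right) + w{\left(538 \right)} = \left(64879 \cdot 26 + 2184780\right) - \frac{423}{538} = \left(1686854 + 2184780\right) - \frac{423}{538} = 3871634 - \frac{423}{538} = \frac{2082938669}{538}$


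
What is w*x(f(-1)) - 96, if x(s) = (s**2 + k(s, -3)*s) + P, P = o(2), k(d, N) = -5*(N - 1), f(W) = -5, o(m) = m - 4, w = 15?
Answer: -1251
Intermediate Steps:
o(m) = -4 + m
k(d, N) = 5 - 5*N (k(d, N) = -5*(-1 + N) = 5 - 5*N)
P = -2 (P = -4 + 2 = -2)
x(s) = -2 + s**2 + 20*s (x(s) = (s**2 + (5 - 5*(-3))*s) - 2 = (s**2 + (5 + 15)*s) - 2 = (s**2 + 20*s) - 2 = -2 + s**2 + 20*s)
w*x(f(-1)) - 96 = 15*(-2 + (-5)**2 + 20*(-5)) - 96 = 15*(-2 + 25 - 100) - 96 = 15*(-77) - 96 = -1155 - 96 = -1251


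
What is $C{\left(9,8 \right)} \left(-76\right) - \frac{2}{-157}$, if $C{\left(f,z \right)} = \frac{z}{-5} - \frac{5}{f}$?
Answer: $\frac{1157494}{7065} \approx 163.83$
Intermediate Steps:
$C{\left(f,z \right)} = - \frac{5}{f} - \frac{z}{5}$ ($C{\left(f,z \right)} = z \left(- \frac{1}{5}\right) - \frac{5}{f} = - \frac{z}{5} - \frac{5}{f} = - \frac{5}{f} - \frac{z}{5}$)
$C{\left(9,8 \right)} \left(-76\right) - \frac{2}{-157} = \left(- \frac{5}{9} - \frac{8}{5}\right) \left(-76\right) - \frac{2}{-157} = \left(\left(-5\right) \frac{1}{9} - \frac{8}{5}\right) \left(-76\right) - - \frac{2}{157} = \left(- \frac{5}{9} - \frac{8}{5}\right) \left(-76\right) + \frac{2}{157} = \left(- \frac{97}{45}\right) \left(-76\right) + \frac{2}{157} = \frac{7372}{45} + \frac{2}{157} = \frac{1157494}{7065}$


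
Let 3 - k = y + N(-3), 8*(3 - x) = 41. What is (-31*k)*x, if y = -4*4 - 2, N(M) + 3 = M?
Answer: 14229/8 ≈ 1778.6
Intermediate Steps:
x = -17/8 (x = 3 - ⅛*41 = 3 - 41/8 = -17/8 ≈ -2.1250)
N(M) = -3 + M
y = -18 (y = -16 - 2 = -18)
k = 27 (k = 3 - (-18 + (-3 - 3)) = 3 - (-18 - 6) = 3 - 1*(-24) = 3 + 24 = 27)
(-31*k)*x = -31*27*(-17/8) = -837*(-17/8) = 14229/8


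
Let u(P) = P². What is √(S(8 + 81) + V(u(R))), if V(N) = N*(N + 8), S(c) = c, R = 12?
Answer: √21977 ≈ 148.25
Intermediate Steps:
V(N) = N*(8 + N)
√(S(8 + 81) + V(u(R))) = √((8 + 81) + 12²*(8 + 12²)) = √(89 + 144*(8 + 144)) = √(89 + 144*152) = √(89 + 21888) = √21977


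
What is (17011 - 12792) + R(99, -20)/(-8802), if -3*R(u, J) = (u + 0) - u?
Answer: 4219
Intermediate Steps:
R(u, J) = 0 (R(u, J) = -((u + 0) - u)/3 = -(u - u)/3 = -1/3*0 = 0)
(17011 - 12792) + R(99, -20)/(-8802) = (17011 - 12792) + 0/(-8802) = 4219 + 0*(-1/8802) = 4219 + 0 = 4219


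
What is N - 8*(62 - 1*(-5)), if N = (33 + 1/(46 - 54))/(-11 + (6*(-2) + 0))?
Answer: -98887/184 ≈ -537.43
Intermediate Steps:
N = -263/184 (N = (33 + 1/(-8))/(-11 + (-12 + 0)) = (33 - ⅛)/(-11 - 12) = (263/8)/(-23) = (263/8)*(-1/23) = -263/184 ≈ -1.4293)
N - 8*(62 - 1*(-5)) = -263/184 - 8*(62 - 1*(-5)) = -263/184 - 8*(62 + 5) = -263/184 - 8*67 = -263/184 - 536 = -98887/184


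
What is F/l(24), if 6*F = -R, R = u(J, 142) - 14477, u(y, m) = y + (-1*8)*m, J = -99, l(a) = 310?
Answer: 3928/465 ≈ 8.4473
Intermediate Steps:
u(y, m) = y - 8*m
R = -15712 (R = (-99 - 8*142) - 14477 = (-99 - 1136) - 14477 = -1235 - 14477 = -15712)
F = 7856/3 (F = (-1*(-15712))/6 = (1/6)*15712 = 7856/3 ≈ 2618.7)
F/l(24) = (7856/3)/310 = (7856/3)*(1/310) = 3928/465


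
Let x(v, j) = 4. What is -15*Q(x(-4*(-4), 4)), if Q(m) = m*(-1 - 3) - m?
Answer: 300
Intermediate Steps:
Q(m) = -5*m (Q(m) = m*(-4) - m = -4*m - m = -5*m)
-15*Q(x(-4*(-4), 4)) = -(-75)*4 = -15*(-20) = 300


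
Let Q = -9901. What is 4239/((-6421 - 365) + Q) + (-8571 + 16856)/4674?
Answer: 2888749/1902318 ≈ 1.5185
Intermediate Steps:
4239/((-6421 - 365) + Q) + (-8571 + 16856)/4674 = 4239/((-6421 - 365) - 9901) + (-8571 + 16856)/4674 = 4239/(-6786 - 9901) + 8285*(1/4674) = 4239/(-16687) + 8285/4674 = 4239*(-1/16687) + 8285/4674 = -4239/16687 + 8285/4674 = 2888749/1902318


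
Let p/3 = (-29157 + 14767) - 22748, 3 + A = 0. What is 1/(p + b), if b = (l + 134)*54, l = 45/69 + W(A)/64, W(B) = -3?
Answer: -736/76650951 ≈ -9.6020e-6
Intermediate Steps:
A = -3 (A = -3 + 0 = -3)
l = 891/1472 (l = 45/69 - 3/64 = 45*(1/69) - 3*1/64 = 15/23 - 3/64 = 891/1472 ≈ 0.60530)
p = -111414 (p = 3*((-29157 + 14767) - 22748) = 3*(-14390 - 22748) = 3*(-37138) = -111414)
b = 5349753/736 (b = (891/1472 + 134)*54 = (198139/1472)*54 = 5349753/736 ≈ 7268.7)
1/(p + b) = 1/(-111414 + 5349753/736) = 1/(-76650951/736) = -736/76650951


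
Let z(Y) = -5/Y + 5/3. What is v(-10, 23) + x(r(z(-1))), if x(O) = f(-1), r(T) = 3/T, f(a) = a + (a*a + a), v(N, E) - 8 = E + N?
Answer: 20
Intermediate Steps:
v(N, E) = 8 + E + N (v(N, E) = 8 + (E + N) = 8 + E + N)
z(Y) = 5/3 - 5/Y (z(Y) = -5/Y + 5*(⅓) = -5/Y + 5/3 = 5/3 - 5/Y)
f(a) = a² + 2*a (f(a) = a + (a² + a) = a + (a + a²) = a² + 2*a)
x(O) = -1 (x(O) = -(2 - 1) = -1*1 = -1)
v(-10, 23) + x(r(z(-1))) = (8 + 23 - 10) - 1 = 21 - 1 = 20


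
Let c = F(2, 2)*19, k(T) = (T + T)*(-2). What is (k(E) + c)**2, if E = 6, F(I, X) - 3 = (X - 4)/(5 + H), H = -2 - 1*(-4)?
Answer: 37249/49 ≈ 760.18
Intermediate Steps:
H = 2 (H = -2 + 4 = 2)
F(I, X) = 17/7 + X/7 (F(I, X) = 3 + (X - 4)/(5 + 2) = 3 + (-4 + X)/7 = 3 + (-4 + X)*(1/7) = 3 + (-4/7 + X/7) = 17/7 + X/7)
k(T) = -4*T (k(T) = (2*T)*(-2) = -4*T)
c = 361/7 (c = (17/7 + (1/7)*2)*19 = (17/7 + 2/7)*19 = (19/7)*19 = 361/7 ≈ 51.571)
(k(E) + c)**2 = (-4*6 + 361/7)**2 = (-24 + 361/7)**2 = (193/7)**2 = 37249/49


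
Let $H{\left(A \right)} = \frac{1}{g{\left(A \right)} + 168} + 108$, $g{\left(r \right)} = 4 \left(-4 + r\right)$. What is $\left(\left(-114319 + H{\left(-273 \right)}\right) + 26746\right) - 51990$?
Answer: $- \frac{131087701}{940} \approx -1.3946 \cdot 10^{5}$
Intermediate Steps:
$g{\left(r \right)} = -16 + 4 r$
$H{\left(A \right)} = 108 + \frac{1}{152 + 4 A}$ ($H{\left(A \right)} = \frac{1}{\left(-16 + 4 A\right) + 168} + 108 = \frac{1}{152 + 4 A} + 108 = 108 + \frac{1}{152 + 4 A}$)
$\left(\left(-114319 + H{\left(-273 \right)}\right) + 26746\right) - 51990 = \left(\left(-114319 + \frac{16417 + 432 \left(-273\right)}{4 \left(38 - 273\right)}\right) + 26746\right) - 51990 = \left(\left(-114319 + \frac{16417 - 117936}{4 \left(-235\right)}\right) + 26746\right) - 51990 = \left(\left(-114319 + \frac{1}{4} \left(- \frac{1}{235}\right) \left(-101519\right)\right) + 26746\right) - 51990 = \left(\left(-114319 + \frac{101519}{940}\right) + 26746\right) - 51990 = \left(- \frac{107358341}{940} + 26746\right) - 51990 = - \frac{82217101}{940} - 51990 = - \frac{131087701}{940}$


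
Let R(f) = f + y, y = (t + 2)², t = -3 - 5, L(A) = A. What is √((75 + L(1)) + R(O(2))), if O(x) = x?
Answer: √114 ≈ 10.677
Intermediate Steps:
t = -8
y = 36 (y = (-8 + 2)² = (-6)² = 36)
R(f) = 36 + f (R(f) = f + 36 = 36 + f)
√((75 + L(1)) + R(O(2))) = √((75 + 1) + (36 + 2)) = √(76 + 38) = √114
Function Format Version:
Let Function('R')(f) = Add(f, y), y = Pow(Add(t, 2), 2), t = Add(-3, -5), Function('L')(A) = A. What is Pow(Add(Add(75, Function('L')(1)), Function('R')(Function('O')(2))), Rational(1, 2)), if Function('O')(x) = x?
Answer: Pow(114, Rational(1, 2)) ≈ 10.677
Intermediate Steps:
t = -8
y = 36 (y = Pow(Add(-8, 2), 2) = Pow(-6, 2) = 36)
Function('R')(f) = Add(36, f) (Function('R')(f) = Add(f, 36) = Add(36, f))
Pow(Add(Add(75, Function('L')(1)), Function('R')(Function('O')(2))), Rational(1, 2)) = Pow(Add(Add(75, 1), Add(36, 2)), Rational(1, 2)) = Pow(Add(76, 38), Rational(1, 2)) = Pow(114, Rational(1, 2))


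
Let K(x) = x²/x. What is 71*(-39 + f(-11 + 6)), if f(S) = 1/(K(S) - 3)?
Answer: -22223/8 ≈ -2777.9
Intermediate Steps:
K(x) = x
f(S) = 1/(-3 + S) (f(S) = 1/(S - 3) = 1/(-3 + S))
71*(-39 + f(-11 + 6)) = 71*(-39 + 1/(-3 + (-11 + 6))) = 71*(-39 + 1/(-3 - 5)) = 71*(-39 + 1/(-8)) = 71*(-39 - ⅛) = 71*(-313/8) = -22223/8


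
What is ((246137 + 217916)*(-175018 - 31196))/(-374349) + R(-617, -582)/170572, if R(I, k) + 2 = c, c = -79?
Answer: 5440918458237785/21284485876 ≈ 2.5563e+5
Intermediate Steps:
R(I, k) = -81 (R(I, k) = -2 - 79 = -81)
((246137 + 217916)*(-175018 - 31196))/(-374349) + R(-617, -582)/170572 = ((246137 + 217916)*(-175018 - 31196))/(-374349) - 81/170572 = (464053*(-206214))*(-1/374349) - 81*1/170572 = -95694225342*(-1/374349) - 81/170572 = 31898075114/124783 - 81/170572 = 5440918458237785/21284485876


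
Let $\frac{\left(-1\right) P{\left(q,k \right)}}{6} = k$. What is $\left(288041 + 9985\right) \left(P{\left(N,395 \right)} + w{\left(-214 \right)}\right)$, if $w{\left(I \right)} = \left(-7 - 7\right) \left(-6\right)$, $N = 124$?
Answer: $-681287436$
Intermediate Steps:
$P{\left(q,k \right)} = - 6 k$
$w{\left(I \right)} = 84$ ($w{\left(I \right)} = \left(-14\right) \left(-6\right) = 84$)
$\left(288041 + 9985\right) \left(P{\left(N,395 \right)} + w{\left(-214 \right)}\right) = \left(288041 + 9985\right) \left(\left(-6\right) 395 + 84\right) = 298026 \left(-2370 + 84\right) = 298026 \left(-2286\right) = -681287436$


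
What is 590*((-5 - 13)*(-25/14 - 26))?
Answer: 2065590/7 ≈ 2.9508e+5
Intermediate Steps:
590*((-5 - 13)*(-25/14 - 26)) = 590*(-18*(-25*1/14 - 26)) = 590*(-18*(-25/14 - 26)) = 590*(-18*(-389/14)) = 590*(3501/7) = 2065590/7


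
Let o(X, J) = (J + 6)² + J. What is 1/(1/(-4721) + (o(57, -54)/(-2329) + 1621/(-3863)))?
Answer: -42474492367/58865982466 ≈ -0.72155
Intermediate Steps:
o(X, J) = J + (6 + J)² (o(X, J) = (6 + J)² + J = J + (6 + J)²)
1/(1/(-4721) + (o(57, -54)/(-2329) + 1621/(-3863))) = 1/(1/(-4721) + ((-54 + (6 - 54)²)/(-2329) + 1621/(-3863))) = 1/(-1/4721 + ((-54 + (-48)²)*(-1/2329) + 1621*(-1/3863))) = 1/(-1/4721 + ((-54 + 2304)*(-1/2329) - 1621/3863)) = 1/(-1/4721 + (2250*(-1/2329) - 1621/3863)) = 1/(-1/4721 + (-2250/2329 - 1621/3863)) = 1/(-1/4721 - 12467059/8996927) = 1/(-58865982466/42474492367) = -42474492367/58865982466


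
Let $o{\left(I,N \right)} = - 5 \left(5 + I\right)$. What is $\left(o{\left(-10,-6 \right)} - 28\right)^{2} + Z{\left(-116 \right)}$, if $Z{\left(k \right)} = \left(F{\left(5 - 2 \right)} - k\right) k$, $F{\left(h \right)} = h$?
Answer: $-13795$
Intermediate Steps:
$o{\left(I,N \right)} = -25 - 5 I$
$Z{\left(k \right)} = k \left(3 - k\right)$ ($Z{\left(k \right)} = \left(\left(5 - 2\right) - k\right) k = \left(3 - k\right) k = k \left(3 - k\right)$)
$\left(o{\left(-10,-6 \right)} - 28\right)^{2} + Z{\left(-116 \right)} = \left(\left(-25 - -50\right) - 28\right)^{2} - 116 \left(3 - -116\right) = \left(\left(-25 + 50\right) - 28\right)^{2} - 116 \left(3 + 116\right) = \left(25 - 28\right)^{2} - 13804 = \left(-3\right)^{2} - 13804 = 9 - 13804 = -13795$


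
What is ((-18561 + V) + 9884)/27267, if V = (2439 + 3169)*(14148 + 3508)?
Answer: 33002057/9089 ≈ 3631.0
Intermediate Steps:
V = 99014848 (V = 5608*17656 = 99014848)
((-18561 + V) + 9884)/27267 = ((-18561 + 99014848) + 9884)/27267 = (98996287 + 9884)*(1/27267) = 99006171*(1/27267) = 33002057/9089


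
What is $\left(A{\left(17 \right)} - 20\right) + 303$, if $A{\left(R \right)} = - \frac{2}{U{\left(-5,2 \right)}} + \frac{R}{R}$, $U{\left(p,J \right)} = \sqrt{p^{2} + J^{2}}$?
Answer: $284 - \frac{2 \sqrt{29}}{29} \approx 283.63$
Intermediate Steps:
$U{\left(p,J \right)} = \sqrt{J^{2} + p^{2}}$
$A{\left(R \right)} = 1 - \frac{2 \sqrt{29}}{29}$ ($A{\left(R \right)} = - \frac{2}{\sqrt{2^{2} + \left(-5\right)^{2}}} + \frac{R}{R} = - \frac{2}{\sqrt{4 + 25}} + 1 = - \frac{2}{\sqrt{29}} + 1 = - 2 \frac{\sqrt{29}}{29} + 1 = - \frac{2 \sqrt{29}}{29} + 1 = 1 - \frac{2 \sqrt{29}}{29}$)
$\left(A{\left(17 \right)} - 20\right) + 303 = \left(\left(1 - \frac{2 \sqrt{29}}{29}\right) - 20\right) + 303 = \left(-19 - \frac{2 \sqrt{29}}{29}\right) + 303 = 284 - \frac{2 \sqrt{29}}{29}$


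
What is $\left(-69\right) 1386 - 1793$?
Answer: $-97427$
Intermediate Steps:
$\left(-69\right) 1386 - 1793 = -95634 - 1793 = -97427$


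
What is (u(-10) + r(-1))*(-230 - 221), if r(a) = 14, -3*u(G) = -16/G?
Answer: -91102/15 ≈ -6073.5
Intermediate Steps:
u(G) = 16/(3*G) (u(G) = -(-16)/(3*G) = 16/(3*G))
(u(-10) + r(-1))*(-230 - 221) = ((16/3)/(-10) + 14)*(-230 - 221) = ((16/3)*(-1/10) + 14)*(-451) = (-8/15 + 14)*(-451) = (202/15)*(-451) = -91102/15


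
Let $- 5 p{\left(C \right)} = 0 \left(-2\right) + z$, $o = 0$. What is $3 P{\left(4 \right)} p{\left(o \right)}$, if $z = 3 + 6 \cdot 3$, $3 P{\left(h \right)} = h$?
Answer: $- \frac{84}{5} \approx -16.8$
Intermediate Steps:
$P{\left(h \right)} = \frac{h}{3}$
$z = 21$ ($z = 3 + 18 = 21$)
$p{\left(C \right)} = - \frac{21}{5}$ ($p{\left(C \right)} = - \frac{0 \left(-2\right) + 21}{5} = - \frac{0 + 21}{5} = \left(- \frac{1}{5}\right) 21 = - \frac{21}{5}$)
$3 P{\left(4 \right)} p{\left(o \right)} = 3 \cdot \frac{1}{3} \cdot 4 \left(- \frac{21}{5}\right) = 3 \cdot \frac{4}{3} \left(- \frac{21}{5}\right) = 4 \left(- \frac{21}{5}\right) = - \frac{84}{5}$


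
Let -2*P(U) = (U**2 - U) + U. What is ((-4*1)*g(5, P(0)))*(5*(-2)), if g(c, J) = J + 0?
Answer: 0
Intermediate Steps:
P(U) = -U**2/2 (P(U) = -((U**2 - U) + U)/2 = -U**2/2)
g(c, J) = J
((-4*1)*g(5, P(0)))*(5*(-2)) = ((-4*1)*(-1/2*0**2))*(5*(-2)) = -(-2)*0*(-10) = -4*0*(-10) = 0*(-10) = 0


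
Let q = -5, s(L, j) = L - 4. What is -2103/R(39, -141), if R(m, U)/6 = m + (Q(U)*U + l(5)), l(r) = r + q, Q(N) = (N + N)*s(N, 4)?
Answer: 701/11530902 ≈ 6.0793e-5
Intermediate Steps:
s(L, j) = -4 + L
Q(N) = 2*N*(-4 + N) (Q(N) = (N + N)*(-4 + N) = (2*N)*(-4 + N) = 2*N*(-4 + N))
l(r) = -5 + r (l(r) = r - 5 = -5 + r)
R(m, U) = 6*m + 12*U²*(-4 + U) (R(m, U) = 6*(m + ((2*U*(-4 + U))*U + (-5 + 5))) = 6*(m + (2*U²*(-4 + U) + 0)) = 6*(m + 2*U²*(-4 + U)) = 6*m + 12*U²*(-4 + U))
-2103/R(39, -141) = -2103/(6*39 + 12*(-141)²*(-4 - 141)) = -2103/(234 + 12*19881*(-145)) = -2103/(234 - 34592940) = -2103/(-34592706) = -2103*(-1/34592706) = 701/11530902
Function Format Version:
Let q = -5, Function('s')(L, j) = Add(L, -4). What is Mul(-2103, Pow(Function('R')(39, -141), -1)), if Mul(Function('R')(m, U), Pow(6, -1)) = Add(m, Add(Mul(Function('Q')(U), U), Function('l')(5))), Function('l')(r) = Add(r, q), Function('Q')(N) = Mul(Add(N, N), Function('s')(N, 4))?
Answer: Rational(701, 11530902) ≈ 6.0793e-5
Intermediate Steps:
Function('s')(L, j) = Add(-4, L)
Function('Q')(N) = Mul(2, N, Add(-4, N)) (Function('Q')(N) = Mul(Add(N, N), Add(-4, N)) = Mul(Mul(2, N), Add(-4, N)) = Mul(2, N, Add(-4, N)))
Function('l')(r) = Add(-5, r) (Function('l')(r) = Add(r, -5) = Add(-5, r))
Function('R')(m, U) = Add(Mul(6, m), Mul(12, Pow(U, 2), Add(-4, U))) (Function('R')(m, U) = Mul(6, Add(m, Add(Mul(Mul(2, U, Add(-4, U)), U), Add(-5, 5)))) = Mul(6, Add(m, Add(Mul(2, Pow(U, 2), Add(-4, U)), 0))) = Mul(6, Add(m, Mul(2, Pow(U, 2), Add(-4, U)))) = Add(Mul(6, m), Mul(12, Pow(U, 2), Add(-4, U))))
Mul(-2103, Pow(Function('R')(39, -141), -1)) = Mul(-2103, Pow(Add(Mul(6, 39), Mul(12, Pow(-141, 2), Add(-4, -141))), -1)) = Mul(-2103, Pow(Add(234, Mul(12, 19881, -145)), -1)) = Mul(-2103, Pow(Add(234, -34592940), -1)) = Mul(-2103, Pow(-34592706, -1)) = Mul(-2103, Rational(-1, 34592706)) = Rational(701, 11530902)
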